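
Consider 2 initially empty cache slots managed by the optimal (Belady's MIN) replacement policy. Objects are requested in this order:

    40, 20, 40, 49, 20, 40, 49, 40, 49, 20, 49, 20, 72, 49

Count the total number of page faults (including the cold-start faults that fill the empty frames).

40: miss, frames (40)
20: miss, frames (40 20)
40: hit
49: miss, evict 40, frames (20 49)
20: hit
40: miss, evict 20, frames (49 40)
49: hit
40: hit
49: hit
20: miss, evict 40, frames (49 20)
49: hit
20: hit
72: miss, evict 20, frames (49 72)
49: hit
Page faults: 6.

6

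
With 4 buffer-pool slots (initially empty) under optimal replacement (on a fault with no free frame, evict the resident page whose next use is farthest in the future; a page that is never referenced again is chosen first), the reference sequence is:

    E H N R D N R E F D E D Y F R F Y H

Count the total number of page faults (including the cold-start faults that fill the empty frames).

8

E -> fault, frames {E}
H -> fault, frames {E,H}
N -> fault, frames {E,H,N}
R -> fault, frames {E,H,N,R}
D -> fault, evict H, frames {E,N,R,D}
N -> hit
R -> hit
E -> hit
F -> fault, evict N, frames {E,R,D,F}
D -> hit
E -> hit
D -> hit
Y -> fault, evict D, frames {E,R,F,Y}
F -> hit
R -> hit
F -> hit
Y -> hit
H -> fault, evict Y, frames {E,R,F,H}
Page faults: 8.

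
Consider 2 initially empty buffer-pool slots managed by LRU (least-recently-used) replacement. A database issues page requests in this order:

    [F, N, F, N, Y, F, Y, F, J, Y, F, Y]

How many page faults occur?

7

F: fault, frames {F}
N: fault, frames {F,N}
F: hit
N: hit
Y: fault, evict F, frames {N,Y}
F: fault, evict N, frames {Y,F}
Y: hit
F: hit
J: fault, evict Y, frames {F,J}
Y: fault, evict F, frames {J,Y}
F: fault, evict J, frames {Y,F}
Y: hit
Page faults: 7.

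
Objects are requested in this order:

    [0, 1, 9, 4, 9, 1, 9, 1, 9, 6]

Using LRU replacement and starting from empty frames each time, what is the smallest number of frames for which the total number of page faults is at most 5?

3

f=1: 10 faults
f=2: 6 faults
f=3: 5 faults
f=4: 5 faults
f=5: 5 faults
Smallest f with faults ≤ 5 is 3.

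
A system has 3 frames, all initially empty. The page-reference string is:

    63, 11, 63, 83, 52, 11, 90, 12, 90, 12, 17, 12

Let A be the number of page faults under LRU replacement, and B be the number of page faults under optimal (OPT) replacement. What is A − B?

1

Under LRU: F F . F F F F F . . F . → 8 faults.
Under OPT: F F . F F . F F . . F . → 7 faults.
A − B = 8 − 7 = 1.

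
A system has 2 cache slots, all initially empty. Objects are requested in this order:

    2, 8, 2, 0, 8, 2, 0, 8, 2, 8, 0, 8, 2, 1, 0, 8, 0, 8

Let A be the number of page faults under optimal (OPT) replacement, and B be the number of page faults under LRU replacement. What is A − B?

-4

Under OPT: F F . F . F . F . . F . F F . F . . → 9 faults.
Under LRU: F F . F F F F F F . F . F F F F . . → 13 faults.
A − B = 9 − 13 = -4.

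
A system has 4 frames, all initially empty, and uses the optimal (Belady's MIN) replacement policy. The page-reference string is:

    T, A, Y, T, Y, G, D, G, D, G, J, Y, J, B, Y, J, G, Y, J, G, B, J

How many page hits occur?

15

T -> fault, frames {T}
A -> fault, frames {T,A}
Y -> fault, frames {T,A,Y}
T -> hit
Y -> hit
G -> fault, frames {T,A,Y,G}
D -> fault, evict A, frames {T,Y,G,D}
G -> hit
D -> hit
G -> hit
J -> fault, evict D, frames {T,Y,G,J}
Y -> hit
J -> hit
B -> fault, evict T, frames {Y,G,J,B}
Y -> hit
J -> hit
G -> hit
Y -> hit
J -> hit
G -> hit
B -> hit
J -> hit
Hits: 15.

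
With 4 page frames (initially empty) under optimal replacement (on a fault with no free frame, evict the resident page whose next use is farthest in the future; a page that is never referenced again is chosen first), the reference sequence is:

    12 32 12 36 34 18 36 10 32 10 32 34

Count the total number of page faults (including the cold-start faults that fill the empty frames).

6

12 -> fault, frames {12}
32 -> fault, frames {12,32}
12 -> hit
36 -> fault, frames {12,32,36}
34 -> fault, frames {12,32,36,34}
18 -> fault, evict 12, frames {32,36,34,18}
36 -> hit
10 -> fault, evict 18, frames {32,36,34,10}
32 -> hit
10 -> hit
32 -> hit
34 -> hit
Page faults: 6.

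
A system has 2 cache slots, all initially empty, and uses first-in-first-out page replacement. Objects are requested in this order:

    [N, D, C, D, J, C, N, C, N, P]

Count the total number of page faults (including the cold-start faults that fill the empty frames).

N -> miss, frames {N}
D -> miss, frames {N,D}
C -> miss, evict N, frames {D,C}
D -> hit
J -> miss, evict D, frames {C,J}
C -> hit
N -> miss, evict C, frames {J,N}
C -> miss, evict J, frames {N,C}
N -> hit
P -> miss, evict N, frames {C,P}
Page faults: 7.

7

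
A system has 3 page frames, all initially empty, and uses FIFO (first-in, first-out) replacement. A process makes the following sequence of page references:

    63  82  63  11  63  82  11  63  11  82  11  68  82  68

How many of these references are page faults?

4

63 → fault, frames [63]
82 → fault, frames [63, 82]
63 → hit
11 → fault, frames [63, 82, 11]
63 → hit
82 → hit
11 → hit
63 → hit
11 → hit
82 → hit
11 → hit
68 → fault, evict 63, frames [82, 11, 68]
82 → hit
68 → hit
Page faults: 4.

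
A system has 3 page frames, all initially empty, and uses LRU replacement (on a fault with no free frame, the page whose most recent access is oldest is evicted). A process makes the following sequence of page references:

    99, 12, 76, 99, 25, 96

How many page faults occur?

5

99: miss, frames [99]
12: miss, frames [99, 12]
76: miss, frames [99, 12, 76]
99: hit
25: miss, evict 12, frames [76, 99, 25]
96: miss, evict 76, frames [99, 25, 96]
Page faults: 5.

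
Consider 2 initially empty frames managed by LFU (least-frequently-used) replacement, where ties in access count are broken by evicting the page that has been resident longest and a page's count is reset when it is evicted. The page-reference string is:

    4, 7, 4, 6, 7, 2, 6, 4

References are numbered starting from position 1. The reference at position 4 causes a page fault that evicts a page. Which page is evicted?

7

pos 1: 4: miss, frames (4)
pos 2: 7: miss, frames (4 7)
pos 3: 4: hit
pos 4: 6: miss, evict 7, frames (4 6)
At position 4, page 7 is evicted.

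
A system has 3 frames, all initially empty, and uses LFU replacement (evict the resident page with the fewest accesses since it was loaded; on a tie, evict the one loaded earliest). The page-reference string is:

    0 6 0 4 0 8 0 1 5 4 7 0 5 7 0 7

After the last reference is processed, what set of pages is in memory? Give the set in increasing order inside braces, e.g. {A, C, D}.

0 → fault, frames (0)
6 → fault, frames (0 6)
0 → hit
4 → fault, frames (0 6 4)
0 → hit
8 → fault, evict 6, frames (0 4 8)
0 → hit
1 → fault, evict 4, frames (0 8 1)
5 → fault, evict 8, frames (0 1 5)
4 → fault, evict 1, frames (0 5 4)
7 → fault, evict 5, frames (0 4 7)
0 → hit
5 → fault, evict 4, frames (0 7 5)
7 → hit
0 → hit
7 → hit

{0, 5, 7}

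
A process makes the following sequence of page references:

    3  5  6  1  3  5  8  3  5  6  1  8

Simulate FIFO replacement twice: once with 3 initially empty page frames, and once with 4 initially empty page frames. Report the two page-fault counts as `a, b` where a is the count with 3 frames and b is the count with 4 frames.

9, 10

3 frames: F F F F F F F . . F F . → 9 faults.
4 frames: F F F F . . F F F F F F → 10 faults.
10 > 9: adding a frame increased faults — Belady's anomaly.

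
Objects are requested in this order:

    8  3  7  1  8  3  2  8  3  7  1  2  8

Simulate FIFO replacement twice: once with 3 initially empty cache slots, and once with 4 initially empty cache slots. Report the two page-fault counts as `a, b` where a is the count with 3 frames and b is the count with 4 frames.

3 frames: F F F F F F F . . F F . F → 10 faults.
4 frames: F F F F . . F F F F F F F → 11 faults.
11 > 10: adding a frame increased faults — Belady's anomaly.

10, 11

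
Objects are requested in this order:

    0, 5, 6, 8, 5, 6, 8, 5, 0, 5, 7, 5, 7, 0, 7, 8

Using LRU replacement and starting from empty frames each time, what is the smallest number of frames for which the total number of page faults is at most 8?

3

f=1: 16 faults
f=2: 12 faults
f=3: 7 faults
f=4: 5 faults
f=5: 5 faults
Smallest f with faults ≤ 8 is 3.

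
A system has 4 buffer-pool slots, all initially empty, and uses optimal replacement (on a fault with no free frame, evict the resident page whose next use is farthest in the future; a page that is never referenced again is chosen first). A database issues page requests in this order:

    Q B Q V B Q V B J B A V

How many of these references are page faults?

5

Q: miss, frames [Q]
B: miss, frames [Q, B]
Q: hit
V: miss, frames [Q, B, V]
B: hit
Q: hit
V: hit
B: hit
J: miss, frames [Q, B, V, J]
B: hit
A: miss, evict J, frames [Q, B, V, A]
V: hit
Page faults: 5.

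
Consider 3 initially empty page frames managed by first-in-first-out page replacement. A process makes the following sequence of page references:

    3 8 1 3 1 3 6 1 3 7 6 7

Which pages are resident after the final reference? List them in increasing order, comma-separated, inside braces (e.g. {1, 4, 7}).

3 → fault, frames {3}
8 → fault, frames {3,8}
1 → fault, frames {3,8,1}
3 → hit
1 → hit
3 → hit
6 → fault, evict 3, frames {8,1,6}
1 → hit
3 → fault, evict 8, frames {1,6,3}
7 → fault, evict 1, frames {6,3,7}
6 → hit
7 → hit

{3, 6, 7}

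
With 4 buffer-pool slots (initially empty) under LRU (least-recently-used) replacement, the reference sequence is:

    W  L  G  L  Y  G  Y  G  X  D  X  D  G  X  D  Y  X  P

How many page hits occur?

W: fault, frames {W}
L: fault, frames {W,L}
G: fault, frames {W,L,G}
L: hit
Y: fault, frames {W,G,L,Y}
G: hit
Y: hit
G: hit
X: fault, evict W, frames {L,Y,G,X}
D: fault, evict L, frames {Y,G,X,D}
X: hit
D: hit
G: hit
X: hit
D: hit
Y: hit
X: hit
P: fault, evict G, frames {D,Y,X,P}
Hits: 11.

11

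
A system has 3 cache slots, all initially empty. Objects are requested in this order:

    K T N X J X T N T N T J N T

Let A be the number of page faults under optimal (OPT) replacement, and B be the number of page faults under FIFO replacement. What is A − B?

-1

Under OPT: F F F F F . . F . . . . . . → 6 faults.
Under FIFO: F F F F F . F F . . . . . . → 7 faults.
A − B = 6 − 7 = -1.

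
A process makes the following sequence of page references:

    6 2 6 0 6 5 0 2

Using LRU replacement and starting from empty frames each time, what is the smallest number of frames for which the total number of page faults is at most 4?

f=1: 8 faults
f=2: 6 faults
f=3: 5 faults
f=4: 4 faults
Smallest f with faults ≤ 4 is 4.

4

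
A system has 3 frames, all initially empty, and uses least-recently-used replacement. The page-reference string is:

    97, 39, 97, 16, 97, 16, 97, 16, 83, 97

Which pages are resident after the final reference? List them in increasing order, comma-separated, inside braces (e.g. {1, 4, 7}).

97: miss, frames [97]
39: miss, frames [97, 39]
97: hit
16: miss, frames [39, 97, 16]
97: hit
16: hit
97: hit
16: hit
83: miss, evict 39, frames [97, 16, 83]
97: hit

{16, 83, 97}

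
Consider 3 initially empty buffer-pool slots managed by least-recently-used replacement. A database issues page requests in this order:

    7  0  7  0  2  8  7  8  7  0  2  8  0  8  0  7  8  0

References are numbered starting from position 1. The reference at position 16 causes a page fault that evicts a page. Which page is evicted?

pos 1: 7 -> fault, frames {7}
pos 2: 0 -> fault, frames {7,0}
pos 3: 7 -> hit
pos 4: 0 -> hit
pos 5: 2 -> fault, frames {7,0,2}
pos 6: 8 -> fault, evict 7, frames {0,2,8}
pos 7: 7 -> fault, evict 0, frames {2,8,7}
pos 8: 8 -> hit
pos 9: 7 -> hit
pos 10: 0 -> fault, evict 2, frames {8,7,0}
pos 11: 2 -> fault, evict 8, frames {7,0,2}
pos 12: 8 -> fault, evict 7, frames {0,2,8}
pos 13: 0 -> hit
pos 14: 8 -> hit
pos 15: 0 -> hit
pos 16: 7 -> fault, evict 2, frames {8,0,7}
At position 16, page 2 is evicted.

2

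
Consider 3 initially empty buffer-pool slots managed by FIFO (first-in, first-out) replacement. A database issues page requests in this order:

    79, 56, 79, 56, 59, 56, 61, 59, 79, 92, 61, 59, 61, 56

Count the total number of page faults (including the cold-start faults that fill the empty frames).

79 → fault, frames {79}
56 → fault, frames {79,56}
79 → hit
56 → hit
59 → fault, frames {79,56,59}
56 → hit
61 → fault, evict 79, frames {56,59,61}
59 → hit
79 → fault, evict 56, frames {59,61,79}
92 → fault, evict 59, frames {61,79,92}
61 → hit
59 → fault, evict 61, frames {79,92,59}
61 → fault, evict 79, frames {92,59,61}
56 → fault, evict 92, frames {59,61,56}
Page faults: 9.

9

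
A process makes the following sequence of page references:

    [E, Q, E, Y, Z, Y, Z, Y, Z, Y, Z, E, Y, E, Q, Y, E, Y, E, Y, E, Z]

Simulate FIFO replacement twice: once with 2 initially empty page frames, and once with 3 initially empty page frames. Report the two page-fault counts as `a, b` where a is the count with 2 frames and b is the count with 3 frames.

10, 8

2 frames: F F . F F . . . . . . F F . F . F F . . . F → 10 faults.
3 frames: F F . F F . . . . . . F . . F F . . . . . F → 8 faults.
8 < 10: adding a frame reduced faults, as is typical.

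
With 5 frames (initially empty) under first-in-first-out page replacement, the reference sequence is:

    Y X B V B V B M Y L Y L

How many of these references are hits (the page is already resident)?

Y -> fault, frames [Y]
X -> fault, frames [Y, X]
B -> fault, frames [Y, X, B]
V -> fault, frames [Y, X, B, V]
B -> hit
V -> hit
B -> hit
M -> fault, frames [Y, X, B, V, M]
Y -> hit
L -> fault, evict Y, frames [X, B, V, M, L]
Y -> fault, evict X, frames [B, V, M, L, Y]
L -> hit
Hits: 5.

5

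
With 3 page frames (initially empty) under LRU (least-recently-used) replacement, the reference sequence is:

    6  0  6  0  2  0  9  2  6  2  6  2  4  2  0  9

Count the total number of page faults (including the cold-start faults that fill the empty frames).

8

6: miss, frames [6]
0: miss, frames [6, 0]
6: hit
0: hit
2: miss, frames [6, 0, 2]
0: hit
9: miss, evict 6, frames [2, 0, 9]
2: hit
6: miss, evict 0, frames [9, 2, 6]
2: hit
6: hit
2: hit
4: miss, evict 9, frames [6, 2, 4]
2: hit
0: miss, evict 6, frames [4, 2, 0]
9: miss, evict 4, frames [2, 0, 9]
Page faults: 8.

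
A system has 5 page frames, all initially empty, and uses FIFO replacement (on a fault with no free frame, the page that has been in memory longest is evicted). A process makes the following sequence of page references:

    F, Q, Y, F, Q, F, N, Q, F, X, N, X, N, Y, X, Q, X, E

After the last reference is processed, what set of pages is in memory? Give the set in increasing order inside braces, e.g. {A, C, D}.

F: fault, frames (F)
Q: fault, frames (F Q)
Y: fault, frames (F Q Y)
F: hit
Q: hit
F: hit
N: fault, frames (F Q Y N)
Q: hit
F: hit
X: fault, frames (F Q Y N X)
N: hit
X: hit
N: hit
Y: hit
X: hit
Q: hit
X: hit
E: fault, evict F, frames (Q Y N X E)

{E, N, Q, X, Y}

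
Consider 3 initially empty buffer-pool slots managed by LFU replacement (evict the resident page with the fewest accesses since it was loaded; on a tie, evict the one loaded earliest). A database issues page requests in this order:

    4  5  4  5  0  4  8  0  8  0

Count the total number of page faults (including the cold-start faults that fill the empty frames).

4: miss, frames {4}
5: miss, frames {4,5}
4: hit
5: hit
0: miss, frames {4,5,0}
4: hit
8: miss, evict 0, frames {4,5,8}
0: miss, evict 8, frames {4,5,0}
8: miss, evict 0, frames {4,5,8}
0: miss, evict 8, frames {4,5,0}
Page faults: 7.

7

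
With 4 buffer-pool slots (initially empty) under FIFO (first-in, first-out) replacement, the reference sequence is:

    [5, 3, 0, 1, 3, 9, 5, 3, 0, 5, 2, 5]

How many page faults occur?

5: fault, frames [5]
3: fault, frames [5, 3]
0: fault, frames [5, 3, 0]
1: fault, frames [5, 3, 0, 1]
3: hit
9: fault, evict 5, frames [3, 0, 1, 9]
5: fault, evict 3, frames [0, 1, 9, 5]
3: fault, evict 0, frames [1, 9, 5, 3]
0: fault, evict 1, frames [9, 5, 3, 0]
5: hit
2: fault, evict 9, frames [5, 3, 0, 2]
5: hit
Page faults: 9.

9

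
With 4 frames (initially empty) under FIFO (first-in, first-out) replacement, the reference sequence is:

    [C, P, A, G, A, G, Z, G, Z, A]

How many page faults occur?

C -> miss, frames (C)
P -> miss, frames (C P)
A -> miss, frames (C P A)
G -> miss, frames (C P A G)
A -> hit
G -> hit
Z -> miss, evict C, frames (P A G Z)
G -> hit
Z -> hit
A -> hit
Page faults: 5.

5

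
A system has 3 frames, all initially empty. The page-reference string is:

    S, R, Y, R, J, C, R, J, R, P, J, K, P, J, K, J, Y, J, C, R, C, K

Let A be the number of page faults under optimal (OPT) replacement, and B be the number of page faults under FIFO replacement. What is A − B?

Under OPT: F F F . F F . . . F . F . . . . F . F F . . → 10 faults.
Under FIFO: F F F . F F F . . F F F . . . . F . F F . F → 13 faults.
A − B = 10 − 13 = -3.

-3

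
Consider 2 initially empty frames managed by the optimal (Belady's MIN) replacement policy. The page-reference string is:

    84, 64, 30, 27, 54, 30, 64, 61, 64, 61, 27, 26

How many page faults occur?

9

84: miss, frames [84]
64: miss, frames [84, 64]
30: miss, evict 84, frames [64, 30]
27: miss, evict 64, frames [30, 27]
54: miss, evict 27, frames [30, 54]
30: hit
64: miss, evict 54, frames [30, 64]
61: miss, evict 30, frames [64, 61]
64: hit
61: hit
27: miss, evict 61, frames [64, 27]
26: miss, evict 27, frames [64, 26]
Page faults: 9.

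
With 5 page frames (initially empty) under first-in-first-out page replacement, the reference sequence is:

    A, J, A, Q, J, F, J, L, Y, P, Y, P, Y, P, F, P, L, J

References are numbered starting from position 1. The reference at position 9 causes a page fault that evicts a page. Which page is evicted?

A

pos 1: A -> fault, frames (A)
pos 2: J -> fault, frames (A J)
pos 3: A -> hit
pos 4: Q -> fault, frames (A J Q)
pos 5: J -> hit
pos 6: F -> fault, frames (A J Q F)
pos 7: J -> hit
pos 8: L -> fault, frames (A J Q F L)
pos 9: Y -> fault, evict A, frames (J Q F L Y)
At position 9, page A is evicted.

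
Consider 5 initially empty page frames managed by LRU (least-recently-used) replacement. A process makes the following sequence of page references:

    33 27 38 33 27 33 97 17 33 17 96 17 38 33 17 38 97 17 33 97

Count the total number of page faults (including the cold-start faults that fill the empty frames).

7

33 → fault, frames (33)
27 → fault, frames (33 27)
38 → fault, frames (33 27 38)
33 → hit
27 → hit
33 → hit
97 → fault, frames (38 27 33 97)
17 → fault, frames (38 27 33 97 17)
33 → hit
17 → hit
96 → fault, evict 38, frames (27 97 33 17 96)
17 → hit
38 → fault, evict 27, frames (97 33 96 17 38)
33 → hit
17 → hit
38 → hit
97 → hit
17 → hit
33 → hit
97 → hit
Page faults: 7.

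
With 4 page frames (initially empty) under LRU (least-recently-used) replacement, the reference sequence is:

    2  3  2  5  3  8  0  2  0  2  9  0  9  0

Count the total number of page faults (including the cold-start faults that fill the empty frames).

7

2: fault, frames (2)
3: fault, frames (2 3)
2: hit
5: fault, frames (3 2 5)
3: hit
8: fault, frames (2 5 3 8)
0: fault, evict 2, frames (5 3 8 0)
2: fault, evict 5, frames (3 8 0 2)
0: hit
2: hit
9: fault, evict 3, frames (8 0 2 9)
0: hit
9: hit
0: hit
Page faults: 7.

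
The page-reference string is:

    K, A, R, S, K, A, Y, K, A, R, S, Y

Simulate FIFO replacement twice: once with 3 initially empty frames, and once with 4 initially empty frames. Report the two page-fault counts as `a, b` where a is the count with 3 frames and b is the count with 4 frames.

3 frames: F F F F F F F . . F F . → 9 faults.
4 frames: F F F F . . F F F F F F → 10 faults.
10 > 9: adding a frame increased faults — Belady's anomaly.

9, 10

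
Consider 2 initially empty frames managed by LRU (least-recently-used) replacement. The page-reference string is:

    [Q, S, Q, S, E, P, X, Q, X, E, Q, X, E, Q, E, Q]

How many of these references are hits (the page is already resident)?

5

Q → miss, frames [Q]
S → miss, frames [Q, S]
Q → hit
S → hit
E → miss, evict Q, frames [S, E]
P → miss, evict S, frames [E, P]
X → miss, evict E, frames [P, X]
Q → miss, evict P, frames [X, Q]
X → hit
E → miss, evict Q, frames [X, E]
Q → miss, evict X, frames [E, Q]
X → miss, evict E, frames [Q, X]
E → miss, evict Q, frames [X, E]
Q → miss, evict X, frames [E, Q]
E → hit
Q → hit
Hits: 5.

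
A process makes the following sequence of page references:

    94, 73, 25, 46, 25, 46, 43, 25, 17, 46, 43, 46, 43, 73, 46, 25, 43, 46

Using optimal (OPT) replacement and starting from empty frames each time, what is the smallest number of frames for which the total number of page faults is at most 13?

f=1: 18 faults
f=2: 10 faults
f=3: 8 faults
f=4: 7 faults
f=5: 6 faults
f=6: 6 faults
Smallest f with faults ≤ 13 is 2.

2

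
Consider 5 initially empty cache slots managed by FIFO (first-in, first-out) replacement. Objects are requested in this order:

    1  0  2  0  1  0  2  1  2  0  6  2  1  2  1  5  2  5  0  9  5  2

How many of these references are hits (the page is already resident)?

16

1 -> fault, frames (1)
0 -> fault, frames (1 0)
2 -> fault, frames (1 0 2)
0 -> hit
1 -> hit
0 -> hit
2 -> hit
1 -> hit
2 -> hit
0 -> hit
6 -> fault, frames (1 0 2 6)
2 -> hit
1 -> hit
2 -> hit
1 -> hit
5 -> fault, frames (1 0 2 6 5)
2 -> hit
5 -> hit
0 -> hit
9 -> fault, evict 1, frames (0 2 6 5 9)
5 -> hit
2 -> hit
Hits: 16.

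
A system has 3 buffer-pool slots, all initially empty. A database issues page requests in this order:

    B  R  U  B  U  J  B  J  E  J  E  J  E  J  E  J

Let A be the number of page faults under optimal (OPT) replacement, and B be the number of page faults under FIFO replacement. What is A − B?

Under OPT: F F F . . F . . F . . . . . . . → 5 faults.
Under FIFO: F F F . . F F . F . . . . . . . → 6 faults.
A − B = 5 − 6 = -1.

-1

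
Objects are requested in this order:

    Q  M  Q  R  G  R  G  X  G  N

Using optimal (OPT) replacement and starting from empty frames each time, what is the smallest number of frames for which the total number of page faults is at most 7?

f=1: 10 faults
f=2: 6 faults
f=3: 6 faults
f=4: 6 faults
f=5: 6 faults
f=6: 6 faults
Smallest f with faults ≤ 7 is 2.

2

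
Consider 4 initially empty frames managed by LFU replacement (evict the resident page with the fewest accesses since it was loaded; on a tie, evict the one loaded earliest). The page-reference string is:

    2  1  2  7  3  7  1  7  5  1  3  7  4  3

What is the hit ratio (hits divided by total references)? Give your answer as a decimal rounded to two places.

2: fault, frames (2)
1: fault, frames (2 1)
2: hit
7: fault, frames (2 1 7)
3: fault, frames (2 1 7 3)
7: hit
1: hit
7: hit
5: fault, evict 3, frames (2 1 7 5)
1: hit
3: fault, evict 5, frames (2 1 7 3)
7: hit
4: fault, evict 3, frames (2 1 7 4)
3: fault, evict 4, frames (2 1 7 3)
Hits: 6 of 14 references → 6/14 = 0.4286.

0.43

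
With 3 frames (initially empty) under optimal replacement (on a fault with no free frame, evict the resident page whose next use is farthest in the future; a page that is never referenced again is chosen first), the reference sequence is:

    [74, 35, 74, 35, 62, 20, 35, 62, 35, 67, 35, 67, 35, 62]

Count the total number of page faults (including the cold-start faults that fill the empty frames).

74 -> fault, frames {74}
35 -> fault, frames {74,35}
74 -> hit
35 -> hit
62 -> fault, frames {74,35,62}
20 -> fault, evict 74, frames {35,62,20}
35 -> hit
62 -> hit
35 -> hit
67 -> fault, evict 20, frames {35,62,67}
35 -> hit
67 -> hit
35 -> hit
62 -> hit
Page faults: 5.

5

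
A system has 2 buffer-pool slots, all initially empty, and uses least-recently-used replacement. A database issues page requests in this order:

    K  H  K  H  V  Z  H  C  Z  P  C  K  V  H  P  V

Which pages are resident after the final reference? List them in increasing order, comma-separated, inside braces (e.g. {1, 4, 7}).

{P, V}

K → miss, frames [K]
H → miss, frames [K, H]
K → hit
H → hit
V → miss, evict K, frames [H, V]
Z → miss, evict H, frames [V, Z]
H → miss, evict V, frames [Z, H]
C → miss, evict Z, frames [H, C]
Z → miss, evict H, frames [C, Z]
P → miss, evict C, frames [Z, P]
C → miss, evict Z, frames [P, C]
K → miss, evict P, frames [C, K]
V → miss, evict C, frames [K, V]
H → miss, evict K, frames [V, H]
P → miss, evict V, frames [H, P]
V → miss, evict H, frames [P, V]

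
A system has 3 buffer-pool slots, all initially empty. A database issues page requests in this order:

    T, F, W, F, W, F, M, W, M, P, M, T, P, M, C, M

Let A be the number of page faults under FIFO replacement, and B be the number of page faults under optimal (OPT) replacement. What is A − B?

2

Under FIFO: F F F . . . F . . F . F . . F F → 8 faults.
Under OPT: F F F . . . F . . F . . . . F . → 6 faults.
A − B = 8 − 6 = 2.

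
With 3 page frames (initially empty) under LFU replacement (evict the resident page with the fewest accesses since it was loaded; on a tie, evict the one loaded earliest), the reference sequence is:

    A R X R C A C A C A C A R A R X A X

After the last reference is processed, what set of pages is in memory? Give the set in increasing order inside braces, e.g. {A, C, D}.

{A, C, X}

A -> miss, frames (A)
R -> miss, frames (A R)
X -> miss, frames (A R X)
R -> hit
C -> miss, evict A, frames (R X C)
A -> miss, evict X, frames (R C A)
C -> hit
A -> hit
C -> hit
A -> hit
C -> hit
A -> hit
R -> hit
A -> hit
R -> hit
X -> miss, evict R, frames (C A X)
A -> hit
X -> hit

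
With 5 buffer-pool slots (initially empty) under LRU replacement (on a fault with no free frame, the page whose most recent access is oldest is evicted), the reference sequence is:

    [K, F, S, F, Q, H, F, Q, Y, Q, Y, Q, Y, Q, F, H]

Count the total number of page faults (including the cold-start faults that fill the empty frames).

6

K -> miss, frames (K)
F -> miss, frames (K F)
S -> miss, frames (K F S)
F -> hit
Q -> miss, frames (K S F Q)
H -> miss, frames (K S F Q H)
F -> hit
Q -> hit
Y -> miss, evict K, frames (S H F Q Y)
Q -> hit
Y -> hit
Q -> hit
Y -> hit
Q -> hit
F -> hit
H -> hit
Page faults: 6.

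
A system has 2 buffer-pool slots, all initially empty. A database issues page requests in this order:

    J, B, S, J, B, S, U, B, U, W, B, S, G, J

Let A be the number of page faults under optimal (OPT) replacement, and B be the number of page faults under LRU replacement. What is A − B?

-4

Under OPT: F F F . F . F . . F . F F F → 9 faults.
Under LRU: F F F F F F F F . F F F F F → 13 faults.
A − B = 9 − 13 = -4.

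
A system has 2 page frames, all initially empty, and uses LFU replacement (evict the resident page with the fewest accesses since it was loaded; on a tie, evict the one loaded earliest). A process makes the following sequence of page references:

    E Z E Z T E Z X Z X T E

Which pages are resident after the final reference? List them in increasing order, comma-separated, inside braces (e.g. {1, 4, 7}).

E → miss, frames (E)
Z → miss, frames (E Z)
E → hit
Z → hit
T → miss, evict E, frames (Z T)
E → miss, evict T, frames (Z E)
Z → hit
X → miss, evict E, frames (Z X)
Z → hit
X → hit
T → miss, evict X, frames (Z T)
E → miss, evict T, frames (Z E)

{E, Z}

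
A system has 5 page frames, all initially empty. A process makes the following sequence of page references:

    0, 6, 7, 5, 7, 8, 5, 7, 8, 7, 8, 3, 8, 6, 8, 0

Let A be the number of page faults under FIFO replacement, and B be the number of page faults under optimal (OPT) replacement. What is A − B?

1

Under FIFO: F F F F . F . . . . . F . . . F → 7 faults.
Under OPT: F F F F . F . . . . . F . . . . → 6 faults.
A − B = 7 − 6 = 1.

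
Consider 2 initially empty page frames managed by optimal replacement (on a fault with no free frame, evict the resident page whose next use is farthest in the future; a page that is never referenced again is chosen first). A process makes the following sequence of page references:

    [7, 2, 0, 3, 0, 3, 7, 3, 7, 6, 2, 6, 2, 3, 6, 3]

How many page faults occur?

7: fault, frames {7}
2: fault, frames {7,2}
0: fault, evict 2, frames {7,0}
3: fault, evict 7, frames {0,3}
0: hit
3: hit
7: fault, evict 0, frames {3,7}
3: hit
7: hit
6: fault, evict 7, frames {3,6}
2: fault, evict 3, frames {6,2}
6: hit
2: hit
3: fault, evict 2, frames {6,3}
6: hit
3: hit
Page faults: 8.

8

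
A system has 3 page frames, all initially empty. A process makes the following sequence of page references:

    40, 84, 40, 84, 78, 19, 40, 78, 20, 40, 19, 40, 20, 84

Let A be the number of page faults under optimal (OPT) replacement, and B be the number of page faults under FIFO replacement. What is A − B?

-1

Under OPT: F F . . F F . . F . . . . F → 6 faults.
Under FIFO: F F . . F F F . F . . . . F → 7 faults.
A − B = 6 − 7 = -1.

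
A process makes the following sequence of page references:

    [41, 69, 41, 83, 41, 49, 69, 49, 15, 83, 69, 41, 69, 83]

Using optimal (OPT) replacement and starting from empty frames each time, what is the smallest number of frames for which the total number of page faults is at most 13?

f=1: 14 faults
f=2: 9 faults
f=3: 6 faults
f=4: 5 faults
f=5: 5 faults
Smallest f with faults ≤ 13 is 2.

2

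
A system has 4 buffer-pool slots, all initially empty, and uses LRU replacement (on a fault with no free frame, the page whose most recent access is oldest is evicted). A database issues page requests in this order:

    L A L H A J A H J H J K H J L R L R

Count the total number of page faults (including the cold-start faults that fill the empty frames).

L: fault, frames [L]
A: fault, frames [L, A]
L: hit
H: fault, frames [A, L, H]
A: hit
J: fault, frames [L, H, A, J]
A: hit
H: hit
J: hit
H: hit
J: hit
K: fault, evict L, frames [A, H, J, K]
H: hit
J: hit
L: fault, evict A, frames [K, H, J, L]
R: fault, evict K, frames [H, J, L, R]
L: hit
R: hit
Page faults: 7.

7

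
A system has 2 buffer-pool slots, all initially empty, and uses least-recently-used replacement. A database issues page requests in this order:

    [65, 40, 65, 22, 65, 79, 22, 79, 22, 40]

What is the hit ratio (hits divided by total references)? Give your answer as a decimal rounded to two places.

0.40

65: fault, frames {65}
40: fault, frames {65,40}
65: hit
22: fault, evict 40, frames {65,22}
65: hit
79: fault, evict 22, frames {65,79}
22: fault, evict 65, frames {79,22}
79: hit
22: hit
40: fault, evict 79, frames {22,40}
Hits: 4 of 10 references → 4/10 = 0.4000.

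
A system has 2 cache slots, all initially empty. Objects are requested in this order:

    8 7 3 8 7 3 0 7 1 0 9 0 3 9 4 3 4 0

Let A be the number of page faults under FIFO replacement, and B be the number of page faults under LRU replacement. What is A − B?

-2

Under FIFO: F F F F F F F F F F F . F . F . . F → 14 faults.
Under LRU: F F F F F F F F F F F . F F F F . F → 16 faults.
A − B = 14 − 16 = -2.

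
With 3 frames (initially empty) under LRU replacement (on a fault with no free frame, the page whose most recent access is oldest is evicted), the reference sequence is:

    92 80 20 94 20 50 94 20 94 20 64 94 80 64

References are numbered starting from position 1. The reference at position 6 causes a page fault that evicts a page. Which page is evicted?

pos 1: 92: miss, frames [92]
pos 2: 80: miss, frames [92, 80]
pos 3: 20: miss, frames [92, 80, 20]
pos 4: 94: miss, evict 92, frames [80, 20, 94]
pos 5: 20: hit
pos 6: 50: miss, evict 80, frames [94, 20, 50]
At position 6, page 80 is evicted.

80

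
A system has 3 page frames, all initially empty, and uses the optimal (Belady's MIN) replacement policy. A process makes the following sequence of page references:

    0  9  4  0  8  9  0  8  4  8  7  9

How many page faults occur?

0: fault, frames [0]
9: fault, frames [0, 9]
4: fault, frames [0, 9, 4]
0: hit
8: fault, evict 4, frames [0, 9, 8]
9: hit
0: hit
8: hit
4: fault, evict 0, frames [9, 8, 4]
8: hit
7: fault, evict 4, frames [9, 8, 7]
9: hit
Page faults: 6.

6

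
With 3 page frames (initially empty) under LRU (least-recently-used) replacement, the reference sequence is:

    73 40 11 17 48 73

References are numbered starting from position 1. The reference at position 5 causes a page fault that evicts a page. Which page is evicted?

40

pos 1: 73 -> miss, frames {73}
pos 2: 40 -> miss, frames {73,40}
pos 3: 11 -> miss, frames {73,40,11}
pos 4: 17 -> miss, evict 73, frames {40,11,17}
pos 5: 48 -> miss, evict 40, frames {11,17,48}
At position 5, page 40 is evicted.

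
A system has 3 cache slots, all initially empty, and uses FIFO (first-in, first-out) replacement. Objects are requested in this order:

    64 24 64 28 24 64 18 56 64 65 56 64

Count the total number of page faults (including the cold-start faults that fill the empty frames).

7

64 → fault, frames [64]
24 → fault, frames [64, 24]
64 → hit
28 → fault, frames [64, 24, 28]
24 → hit
64 → hit
18 → fault, evict 64, frames [24, 28, 18]
56 → fault, evict 24, frames [28, 18, 56]
64 → fault, evict 28, frames [18, 56, 64]
65 → fault, evict 18, frames [56, 64, 65]
56 → hit
64 → hit
Page faults: 7.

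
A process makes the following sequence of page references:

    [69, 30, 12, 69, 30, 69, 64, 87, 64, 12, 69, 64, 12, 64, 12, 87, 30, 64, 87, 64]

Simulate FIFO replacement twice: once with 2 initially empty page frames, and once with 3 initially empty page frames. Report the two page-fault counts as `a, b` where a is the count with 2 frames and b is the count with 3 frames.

2 frames: F F F F F . F F . F F F F . . F F F F . → 15 faults.
3 frames: F F F . . . F F . . F . F F . F F . . . → 10 faults.
10 < 15: adding a frame reduced faults, as is typical.

15, 10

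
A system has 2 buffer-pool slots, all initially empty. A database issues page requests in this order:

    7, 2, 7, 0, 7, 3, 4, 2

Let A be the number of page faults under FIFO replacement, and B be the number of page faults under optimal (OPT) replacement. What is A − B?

1

Under FIFO: F F . F F F F F → 7 faults.
Under OPT: F F . F . F F F → 6 faults.
A − B = 7 − 6 = 1.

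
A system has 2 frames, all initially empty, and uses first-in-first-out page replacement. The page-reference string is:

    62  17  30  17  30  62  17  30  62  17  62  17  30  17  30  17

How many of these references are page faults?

9

62 → miss, frames {62}
17 → miss, frames {62,17}
30 → miss, evict 62, frames {17,30}
17 → hit
30 → hit
62 → miss, evict 17, frames {30,62}
17 → miss, evict 30, frames {62,17}
30 → miss, evict 62, frames {17,30}
62 → miss, evict 17, frames {30,62}
17 → miss, evict 30, frames {62,17}
62 → hit
17 → hit
30 → miss, evict 62, frames {17,30}
17 → hit
30 → hit
17 → hit
Page faults: 9.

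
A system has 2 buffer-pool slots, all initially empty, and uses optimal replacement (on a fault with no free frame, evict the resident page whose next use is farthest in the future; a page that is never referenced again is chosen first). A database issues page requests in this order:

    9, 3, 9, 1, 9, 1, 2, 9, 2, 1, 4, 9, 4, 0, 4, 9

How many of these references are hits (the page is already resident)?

8

9 -> miss, frames [9]
3 -> miss, frames [9, 3]
9 -> hit
1 -> miss, evict 3, frames [9, 1]
9 -> hit
1 -> hit
2 -> miss, evict 1, frames [9, 2]
9 -> hit
2 -> hit
1 -> miss, evict 2, frames [9, 1]
4 -> miss, evict 1, frames [9, 4]
9 -> hit
4 -> hit
0 -> miss, evict 9, frames [4, 0]
4 -> hit
9 -> miss, evict 0, frames [4, 9]
Hits: 8.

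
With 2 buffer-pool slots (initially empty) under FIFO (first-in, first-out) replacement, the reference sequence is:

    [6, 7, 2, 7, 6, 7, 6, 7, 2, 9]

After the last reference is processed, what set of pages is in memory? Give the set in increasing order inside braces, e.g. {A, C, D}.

{2, 9}

6: fault, frames [6]
7: fault, frames [6, 7]
2: fault, evict 6, frames [7, 2]
7: hit
6: fault, evict 7, frames [2, 6]
7: fault, evict 2, frames [6, 7]
6: hit
7: hit
2: fault, evict 6, frames [7, 2]
9: fault, evict 7, frames [2, 9]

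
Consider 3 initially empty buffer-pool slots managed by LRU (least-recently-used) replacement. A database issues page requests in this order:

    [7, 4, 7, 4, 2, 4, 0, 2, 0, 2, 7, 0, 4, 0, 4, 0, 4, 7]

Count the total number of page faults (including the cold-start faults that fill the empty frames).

7: miss, frames [7]
4: miss, frames [7, 4]
7: hit
4: hit
2: miss, frames [7, 4, 2]
4: hit
0: miss, evict 7, frames [2, 4, 0]
2: hit
0: hit
2: hit
7: miss, evict 4, frames [0, 2, 7]
0: hit
4: miss, evict 2, frames [7, 0, 4]
0: hit
4: hit
0: hit
4: hit
7: hit
Page faults: 6.

6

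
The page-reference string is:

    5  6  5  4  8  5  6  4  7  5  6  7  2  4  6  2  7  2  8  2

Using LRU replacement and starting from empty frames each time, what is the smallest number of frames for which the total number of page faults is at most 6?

f=1: 20 faults
f=2: 17 faults
f=3: 14 faults
f=4: 8 faults
f=5: 7 faults
f=6: 6 faults
Smallest f with faults ≤ 6 is 6.

6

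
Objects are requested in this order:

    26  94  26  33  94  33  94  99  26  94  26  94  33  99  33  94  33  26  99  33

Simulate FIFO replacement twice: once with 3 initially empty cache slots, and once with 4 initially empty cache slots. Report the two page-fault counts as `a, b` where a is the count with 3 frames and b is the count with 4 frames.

9, 4

3 frames: F F . F . . . F F F . . F F . . . F . . → 9 faults.
4 frames: F F . F . . . F . . . . . . . . . . . . → 4 faults.
4 < 9: adding a frame reduced faults, as is typical.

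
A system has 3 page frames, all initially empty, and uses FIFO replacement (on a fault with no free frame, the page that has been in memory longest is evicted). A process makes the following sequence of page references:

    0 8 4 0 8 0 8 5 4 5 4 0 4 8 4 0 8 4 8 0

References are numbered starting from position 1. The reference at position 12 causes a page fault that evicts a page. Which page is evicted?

8

pos 1: 0: fault, frames {0}
pos 2: 8: fault, frames {0,8}
pos 3: 4: fault, frames {0,8,4}
pos 4: 0: hit
pos 5: 8: hit
pos 6: 0: hit
pos 7: 8: hit
pos 8: 5: fault, evict 0, frames {8,4,5}
pos 9: 4: hit
pos 10: 5: hit
pos 11: 4: hit
pos 12: 0: fault, evict 8, frames {4,5,0}
At position 12, page 8 is evicted.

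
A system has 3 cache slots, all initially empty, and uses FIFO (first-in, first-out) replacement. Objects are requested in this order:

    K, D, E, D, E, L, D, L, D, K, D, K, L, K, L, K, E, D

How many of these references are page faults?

K -> fault, frames [K]
D -> fault, frames [K, D]
E -> fault, frames [K, D, E]
D -> hit
E -> hit
L -> fault, evict K, frames [D, E, L]
D -> hit
L -> hit
D -> hit
K -> fault, evict D, frames [E, L, K]
D -> fault, evict E, frames [L, K, D]
K -> hit
L -> hit
K -> hit
L -> hit
K -> hit
E -> fault, evict L, frames [K, D, E]
D -> hit
Page faults: 7.

7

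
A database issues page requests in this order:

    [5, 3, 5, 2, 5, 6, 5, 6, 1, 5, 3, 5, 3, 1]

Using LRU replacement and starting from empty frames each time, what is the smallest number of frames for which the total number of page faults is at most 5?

f=1: 14 faults
f=2: 8 faults
f=3: 6 faults
f=4: 6 faults
f=5: 5 faults
Smallest f with faults ≤ 5 is 5.

5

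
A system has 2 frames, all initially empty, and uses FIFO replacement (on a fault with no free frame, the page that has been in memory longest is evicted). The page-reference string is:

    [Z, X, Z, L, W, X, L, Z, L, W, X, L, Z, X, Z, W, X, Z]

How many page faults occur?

14

Z: miss, frames (Z)
X: miss, frames (Z X)
Z: hit
L: miss, evict Z, frames (X L)
W: miss, evict X, frames (L W)
X: miss, evict L, frames (W X)
L: miss, evict W, frames (X L)
Z: miss, evict X, frames (L Z)
L: hit
W: miss, evict L, frames (Z W)
X: miss, evict Z, frames (W X)
L: miss, evict W, frames (X L)
Z: miss, evict X, frames (L Z)
X: miss, evict L, frames (Z X)
Z: hit
W: miss, evict Z, frames (X W)
X: hit
Z: miss, evict X, frames (W Z)
Page faults: 14.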